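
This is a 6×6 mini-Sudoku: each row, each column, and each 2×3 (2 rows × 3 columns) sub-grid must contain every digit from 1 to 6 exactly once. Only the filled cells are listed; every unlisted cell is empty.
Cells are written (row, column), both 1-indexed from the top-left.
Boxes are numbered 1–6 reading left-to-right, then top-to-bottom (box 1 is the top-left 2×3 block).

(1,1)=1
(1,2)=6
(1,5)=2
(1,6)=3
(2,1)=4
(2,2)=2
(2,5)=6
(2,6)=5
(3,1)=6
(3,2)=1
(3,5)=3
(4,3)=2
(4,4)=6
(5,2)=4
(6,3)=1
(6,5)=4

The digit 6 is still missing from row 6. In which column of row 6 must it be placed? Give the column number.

Consider where 6 can go in row 6.
(6,1) is out (column 1 already has a 6).
(6,2) is out (column 2 already has a 6).
(6,4) is out (column 4 already has a 6).
So the only cell in row 6 that can hold 6 is (6,6).
That is column 6.

6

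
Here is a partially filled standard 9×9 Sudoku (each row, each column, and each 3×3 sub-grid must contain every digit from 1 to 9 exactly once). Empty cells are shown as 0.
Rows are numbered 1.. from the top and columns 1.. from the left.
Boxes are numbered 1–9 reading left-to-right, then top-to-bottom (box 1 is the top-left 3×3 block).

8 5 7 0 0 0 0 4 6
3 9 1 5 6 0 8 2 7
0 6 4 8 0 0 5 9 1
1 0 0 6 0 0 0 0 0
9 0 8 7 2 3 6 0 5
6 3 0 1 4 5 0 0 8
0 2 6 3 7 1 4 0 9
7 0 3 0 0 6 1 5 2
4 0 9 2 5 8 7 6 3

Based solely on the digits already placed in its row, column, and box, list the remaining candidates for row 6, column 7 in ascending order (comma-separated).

2,9

Row 6 already contains {1, 3, 4, 5, 6, 8}.
Column 7 already contains {1, 4, 5, 6, 7, 8}.
Its 3×3 block (box 6) already contains {5, 6, 8}.
Removing those from 1–9 leaves {2, 9} as the candidates for row 6, column 7.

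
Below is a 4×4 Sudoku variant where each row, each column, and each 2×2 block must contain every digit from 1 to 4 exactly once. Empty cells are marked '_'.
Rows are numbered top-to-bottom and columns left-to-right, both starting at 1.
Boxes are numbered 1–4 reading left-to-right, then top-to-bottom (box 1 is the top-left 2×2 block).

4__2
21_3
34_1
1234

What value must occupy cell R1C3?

Row 1 already contains {2, 4}.
Column 3 already contains {3}.
Its 2×2 block (box 2) already contains {2, 3}.
The only value from 1–4 not eliminated is 1, so R1C3 = 1.

1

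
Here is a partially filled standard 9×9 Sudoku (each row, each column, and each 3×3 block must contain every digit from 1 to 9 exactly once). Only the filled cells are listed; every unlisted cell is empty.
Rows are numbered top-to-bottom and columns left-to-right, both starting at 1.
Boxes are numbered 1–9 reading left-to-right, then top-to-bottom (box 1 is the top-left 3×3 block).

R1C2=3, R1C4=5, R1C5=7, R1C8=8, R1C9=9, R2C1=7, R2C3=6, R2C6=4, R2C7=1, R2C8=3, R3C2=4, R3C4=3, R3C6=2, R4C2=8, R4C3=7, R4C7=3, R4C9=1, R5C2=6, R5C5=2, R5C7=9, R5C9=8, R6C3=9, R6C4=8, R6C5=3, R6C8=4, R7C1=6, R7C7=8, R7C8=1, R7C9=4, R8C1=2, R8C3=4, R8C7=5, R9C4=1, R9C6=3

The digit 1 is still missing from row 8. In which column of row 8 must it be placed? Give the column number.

2

Consider where 1 can go in row 8.
R8C4 is out (column 4 already has a 1).
R8C5 is out (box 8 already has a 1).
R8C6 is out (box 8 already has a 1).
R8C8 is out (column 8 already has a 1).
R8C9 is out (column 9 already has a 1).
So the only cell in row 8 that can hold 1 is R8C2.
That is column 2.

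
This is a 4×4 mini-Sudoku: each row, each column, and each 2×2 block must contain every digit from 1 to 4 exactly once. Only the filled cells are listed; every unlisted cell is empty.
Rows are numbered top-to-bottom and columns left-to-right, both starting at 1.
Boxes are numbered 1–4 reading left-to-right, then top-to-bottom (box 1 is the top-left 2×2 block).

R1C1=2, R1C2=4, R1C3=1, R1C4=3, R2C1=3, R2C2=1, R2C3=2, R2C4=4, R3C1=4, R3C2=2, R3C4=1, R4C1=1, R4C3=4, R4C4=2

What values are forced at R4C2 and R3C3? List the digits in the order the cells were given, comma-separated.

3,3

For R4C2:
  Row 4 already contains {1, 2, 4}.
  Column 2 already contains {1, 2, 4}.
  Its 2×2 block (box 3) already contains {1, 2, 4}.
  The only value from 1–4 not eliminated is 3, so R4C2 = 3.
For R3C3:
  Row 3 already contains {1, 2, 4}.
  Column 3 already contains {1, 2, 4}.
  Its 2×2 block (box 4) already contains {1, 2, 4}.
  The only value from 1–4 not eliminated is 3, so R3C3 = 3.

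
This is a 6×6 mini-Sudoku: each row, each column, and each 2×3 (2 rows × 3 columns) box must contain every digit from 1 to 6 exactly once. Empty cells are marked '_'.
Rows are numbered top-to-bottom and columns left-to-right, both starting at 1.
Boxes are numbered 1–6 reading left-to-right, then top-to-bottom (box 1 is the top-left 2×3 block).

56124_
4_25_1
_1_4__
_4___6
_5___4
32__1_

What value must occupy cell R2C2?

3

Row 2 already contains {1, 2, 4, 5}.
Column 2 already contains {1, 2, 4, 5, 6}.
Its 2×3 block (box 1) already contains {1, 2, 4, 5, 6}.
The only value from 1–6 not eliminated is 3, so R2C2 = 3.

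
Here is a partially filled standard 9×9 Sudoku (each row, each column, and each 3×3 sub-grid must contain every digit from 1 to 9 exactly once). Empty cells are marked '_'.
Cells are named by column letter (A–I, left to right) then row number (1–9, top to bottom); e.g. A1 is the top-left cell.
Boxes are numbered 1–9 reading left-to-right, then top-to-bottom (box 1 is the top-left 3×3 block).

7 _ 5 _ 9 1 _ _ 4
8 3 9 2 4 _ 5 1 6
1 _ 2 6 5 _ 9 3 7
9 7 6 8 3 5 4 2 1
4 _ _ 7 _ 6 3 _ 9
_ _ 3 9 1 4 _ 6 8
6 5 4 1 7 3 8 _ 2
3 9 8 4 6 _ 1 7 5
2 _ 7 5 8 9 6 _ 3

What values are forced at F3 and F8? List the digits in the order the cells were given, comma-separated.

8,2

For F3:
  Row 3 already contains {1, 2, 3, 5, 6, 7, 9}.
  Column F already contains {1, 3, 4, 5, 6, 9}.
  Its 3×3 block (box 2) already contains {1, 2, 4, 5, 6, 9}.
  The only value from 1–9 not eliminated is 8, so F3 = 8.
For F8:
  Row 8 already contains {1, 3, 4, 5, 6, 7, 8, 9}.
  Column F already contains {1, 3, 4, 5, 6, 9}.
  Its 3×3 block (box 8) already contains {1, 3, 4, 5, 6, 7, 8, 9}.
  The only value from 1–9 not eliminated is 2, so F8 = 2.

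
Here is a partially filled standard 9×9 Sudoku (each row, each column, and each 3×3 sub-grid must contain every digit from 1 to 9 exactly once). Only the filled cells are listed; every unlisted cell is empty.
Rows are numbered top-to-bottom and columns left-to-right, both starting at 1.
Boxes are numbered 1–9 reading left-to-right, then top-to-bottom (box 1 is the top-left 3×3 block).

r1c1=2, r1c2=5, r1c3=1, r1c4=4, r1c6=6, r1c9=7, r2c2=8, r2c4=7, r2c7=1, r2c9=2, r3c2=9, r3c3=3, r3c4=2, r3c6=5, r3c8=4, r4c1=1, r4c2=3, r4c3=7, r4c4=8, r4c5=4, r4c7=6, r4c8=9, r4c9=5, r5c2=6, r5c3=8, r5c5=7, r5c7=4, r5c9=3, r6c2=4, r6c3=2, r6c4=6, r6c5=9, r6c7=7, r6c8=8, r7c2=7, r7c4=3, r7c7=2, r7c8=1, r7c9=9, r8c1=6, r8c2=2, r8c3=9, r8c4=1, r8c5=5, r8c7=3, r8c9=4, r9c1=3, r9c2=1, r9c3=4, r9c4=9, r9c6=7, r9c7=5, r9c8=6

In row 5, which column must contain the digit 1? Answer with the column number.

6

Consider where 1 can go in row 5.
r5c1 is out (column 1 already has a 1).
r5c4 is out (column 4 already has a 1).
r5c8 is out (column 8 already has a 1).
So the only cell in row 5 that can hold 1 is r5c6.
That is column 6.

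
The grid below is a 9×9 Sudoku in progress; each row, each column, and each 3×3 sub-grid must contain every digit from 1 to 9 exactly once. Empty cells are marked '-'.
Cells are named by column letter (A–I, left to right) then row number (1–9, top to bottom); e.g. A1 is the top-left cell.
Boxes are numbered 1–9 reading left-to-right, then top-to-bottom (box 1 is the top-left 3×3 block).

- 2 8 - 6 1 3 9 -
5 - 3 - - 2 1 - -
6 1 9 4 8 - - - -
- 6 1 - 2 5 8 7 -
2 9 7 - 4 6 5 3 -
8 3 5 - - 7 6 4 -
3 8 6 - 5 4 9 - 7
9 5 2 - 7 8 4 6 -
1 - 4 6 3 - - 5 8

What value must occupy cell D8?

1

Row 8 already contains {2, 4, 5, 6, 7, 8, 9}.
Column D already contains {4, 6}.
Its 3×3 block (box 8) already contains {3, 4, 5, 6, 7, 8}.
The only value from 1–9 not eliminated is 1, so D8 = 1.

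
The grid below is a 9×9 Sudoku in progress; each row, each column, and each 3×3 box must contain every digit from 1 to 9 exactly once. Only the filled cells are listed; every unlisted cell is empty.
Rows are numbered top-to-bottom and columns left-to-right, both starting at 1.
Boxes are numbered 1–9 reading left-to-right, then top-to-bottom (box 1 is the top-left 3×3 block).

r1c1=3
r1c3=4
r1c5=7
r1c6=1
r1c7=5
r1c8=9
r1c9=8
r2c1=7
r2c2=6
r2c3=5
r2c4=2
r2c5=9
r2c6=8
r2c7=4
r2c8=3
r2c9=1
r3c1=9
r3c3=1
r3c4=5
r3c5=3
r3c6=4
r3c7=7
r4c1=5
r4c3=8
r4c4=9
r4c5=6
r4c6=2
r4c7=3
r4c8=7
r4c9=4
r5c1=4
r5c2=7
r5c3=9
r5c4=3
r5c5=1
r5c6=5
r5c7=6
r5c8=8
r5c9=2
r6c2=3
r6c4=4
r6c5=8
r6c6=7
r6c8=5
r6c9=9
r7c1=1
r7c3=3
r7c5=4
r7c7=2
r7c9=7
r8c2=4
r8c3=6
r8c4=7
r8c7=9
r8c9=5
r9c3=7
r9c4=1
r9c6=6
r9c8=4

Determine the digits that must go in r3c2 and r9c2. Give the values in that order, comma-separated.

8,9

For r3c2:
  Consider where 8 can go in row 3.
  r3c8 is out (column 8 already has a 8).
  r3c9 is out (column 9 already has a 8).
  So the only cell in row 3 that can hold 8 is r3c2.
  So r3c2 = 8.
For r9c2:
  Consider where 9 can go in row 9.
  r9c1 is out (column 1 already has a 9).
  r9c5 is out (column 5 already has a 9).
  r9c7 is out (column 7 already has a 9).
  r9c9 is out (column 9 already has a 9).
  So the only cell in row 9 that can hold 9 is r9c2.
  So r9c2 = 9.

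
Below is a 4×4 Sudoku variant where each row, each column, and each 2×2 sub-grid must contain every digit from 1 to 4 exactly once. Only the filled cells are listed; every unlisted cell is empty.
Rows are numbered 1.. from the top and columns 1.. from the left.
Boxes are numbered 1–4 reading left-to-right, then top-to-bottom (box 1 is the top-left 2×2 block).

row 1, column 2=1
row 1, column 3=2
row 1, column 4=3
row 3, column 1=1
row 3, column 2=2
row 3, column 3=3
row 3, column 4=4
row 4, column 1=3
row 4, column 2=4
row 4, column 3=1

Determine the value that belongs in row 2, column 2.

3

Row 2 already contains {}.
Column 2 already contains {1, 2, 4}.
Its 2×2 block (box 1) already contains {1}.
The only value from 1–4 not eliminated is 3, so row 2, column 2 = 3.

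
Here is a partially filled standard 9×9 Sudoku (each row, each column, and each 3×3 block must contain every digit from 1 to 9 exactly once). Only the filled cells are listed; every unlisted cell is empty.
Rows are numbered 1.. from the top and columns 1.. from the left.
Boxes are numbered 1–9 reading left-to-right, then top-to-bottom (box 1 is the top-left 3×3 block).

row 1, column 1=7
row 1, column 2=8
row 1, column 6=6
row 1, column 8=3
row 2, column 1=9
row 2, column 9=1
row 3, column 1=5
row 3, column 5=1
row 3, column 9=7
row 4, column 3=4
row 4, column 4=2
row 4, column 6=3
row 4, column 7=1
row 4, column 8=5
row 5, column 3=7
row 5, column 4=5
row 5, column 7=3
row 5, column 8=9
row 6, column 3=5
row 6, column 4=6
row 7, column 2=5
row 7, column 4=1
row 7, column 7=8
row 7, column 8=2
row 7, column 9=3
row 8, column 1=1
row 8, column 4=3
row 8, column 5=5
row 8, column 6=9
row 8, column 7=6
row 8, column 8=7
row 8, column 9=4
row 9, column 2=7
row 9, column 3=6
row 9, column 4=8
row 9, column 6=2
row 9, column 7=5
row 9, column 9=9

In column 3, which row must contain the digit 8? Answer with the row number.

8

Consider where 8 can go in column 3.
row 1, column 3 is out (row 1 already has a 8).
row 2, column 3 is out (box 1 already has a 8).
row 3, column 3 is out (box 1 already has a 8).
row 7, column 3 is out (row 7 already has a 8).
So the only cell in column 3 that can hold 8 is row 8, column 3.
That is row 8.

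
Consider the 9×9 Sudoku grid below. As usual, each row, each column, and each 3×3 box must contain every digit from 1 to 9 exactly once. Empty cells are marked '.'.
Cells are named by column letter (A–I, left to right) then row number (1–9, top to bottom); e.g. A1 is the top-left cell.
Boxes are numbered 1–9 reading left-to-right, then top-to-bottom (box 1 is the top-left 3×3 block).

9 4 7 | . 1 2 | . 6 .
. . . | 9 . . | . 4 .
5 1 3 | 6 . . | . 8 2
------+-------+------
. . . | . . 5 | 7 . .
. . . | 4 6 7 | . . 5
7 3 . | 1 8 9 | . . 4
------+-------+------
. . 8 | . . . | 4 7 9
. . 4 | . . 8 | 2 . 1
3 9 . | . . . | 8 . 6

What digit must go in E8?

Cell E8 itself could take any of {3, 5, 7, 9} by direct elimination.
Consider where 9 can go in row 8.
A8 is out (column A already has a 9).
B8 is out (column B already has a 9).
D8 is out (column D already has a 9).
H8 is out (box 9 already has a 9).
So the only cell in row 8 that can hold 9 is E8.
Therefore E8 = 9.

9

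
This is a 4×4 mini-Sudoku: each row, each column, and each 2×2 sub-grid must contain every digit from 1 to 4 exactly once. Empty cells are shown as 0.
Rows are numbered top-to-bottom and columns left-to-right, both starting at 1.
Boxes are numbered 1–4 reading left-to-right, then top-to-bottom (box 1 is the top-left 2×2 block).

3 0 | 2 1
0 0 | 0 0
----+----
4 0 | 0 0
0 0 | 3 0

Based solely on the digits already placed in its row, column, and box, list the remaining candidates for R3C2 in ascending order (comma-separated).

Row 3 already contains {4}.
Column 2 already contains {}.
Its 2×2 block (box 3) already contains {4}.
Removing those from 1–4 leaves {1, 2, 3} as the candidates for R3C2.

1,2,3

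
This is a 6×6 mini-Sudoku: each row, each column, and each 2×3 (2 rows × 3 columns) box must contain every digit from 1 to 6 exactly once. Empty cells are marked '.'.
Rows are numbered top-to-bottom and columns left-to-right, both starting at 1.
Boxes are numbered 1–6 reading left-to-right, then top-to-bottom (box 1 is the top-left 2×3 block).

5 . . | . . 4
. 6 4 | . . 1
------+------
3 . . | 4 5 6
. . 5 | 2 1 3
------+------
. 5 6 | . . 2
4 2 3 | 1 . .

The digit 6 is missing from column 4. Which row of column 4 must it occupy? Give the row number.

Consider where 6 can go in column 4.
r2c4 is out (row 2 already has a 6).
r5c4 is out (row 5 already has a 6).
So the only cell in column 4 that can hold 6 is r1c4.
That is row 1.

1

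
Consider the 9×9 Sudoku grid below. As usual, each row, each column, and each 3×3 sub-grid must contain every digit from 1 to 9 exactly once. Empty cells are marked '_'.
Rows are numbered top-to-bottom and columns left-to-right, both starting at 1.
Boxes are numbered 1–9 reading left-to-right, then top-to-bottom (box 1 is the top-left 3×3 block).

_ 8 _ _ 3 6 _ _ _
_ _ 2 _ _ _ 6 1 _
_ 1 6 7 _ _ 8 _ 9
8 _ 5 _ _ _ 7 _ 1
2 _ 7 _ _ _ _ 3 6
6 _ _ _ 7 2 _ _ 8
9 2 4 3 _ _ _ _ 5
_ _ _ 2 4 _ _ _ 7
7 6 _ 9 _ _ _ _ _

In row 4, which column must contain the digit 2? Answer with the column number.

8

Consider where 2 can go in row 4.
R4C2 is out (column 2 already has a 2).
R4C4 is out (column 4 already has a 2).
R4C5 is out (box 5 already has a 2).
R4C6 is out (column 6 already has a 2).
So the only cell in row 4 that can hold 2 is R4C8.
That is column 8.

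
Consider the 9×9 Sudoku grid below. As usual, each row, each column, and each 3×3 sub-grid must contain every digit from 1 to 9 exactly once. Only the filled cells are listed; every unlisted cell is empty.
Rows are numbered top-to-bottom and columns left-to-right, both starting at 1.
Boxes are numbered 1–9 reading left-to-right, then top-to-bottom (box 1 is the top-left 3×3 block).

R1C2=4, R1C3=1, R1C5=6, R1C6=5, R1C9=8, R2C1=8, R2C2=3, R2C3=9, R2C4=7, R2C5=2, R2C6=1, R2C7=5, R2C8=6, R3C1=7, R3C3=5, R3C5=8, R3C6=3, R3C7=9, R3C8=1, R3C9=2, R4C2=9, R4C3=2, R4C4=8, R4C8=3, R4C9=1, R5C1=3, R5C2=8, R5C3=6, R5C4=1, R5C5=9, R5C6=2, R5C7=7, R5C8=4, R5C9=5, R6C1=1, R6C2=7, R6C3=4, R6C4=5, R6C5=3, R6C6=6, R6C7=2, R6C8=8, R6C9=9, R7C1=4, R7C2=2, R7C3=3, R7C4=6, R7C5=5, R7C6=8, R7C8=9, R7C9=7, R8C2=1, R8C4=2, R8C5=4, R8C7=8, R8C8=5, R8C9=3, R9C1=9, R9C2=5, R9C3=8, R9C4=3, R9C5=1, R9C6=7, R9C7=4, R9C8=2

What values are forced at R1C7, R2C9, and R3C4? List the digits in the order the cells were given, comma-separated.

For R1C7:
  Row 1 already contains {1, 4, 5, 6, 8}.
  Column 7 already contains {2, 4, 5, 7, 8, 9}.
  Its 3×3 block (box 3) already contains {1, 2, 5, 6, 8, 9}.
  The only value from 1–9 not eliminated is 3, so R1C7 = 3.
For R2C9:
  Row 2 already contains {1, 2, 3, 5, 6, 7, 8, 9}.
  Column 9 already contains {1, 2, 3, 5, 7, 8, 9}.
  Its 3×3 block (box 3) already contains {1, 2, 5, 6, 8, 9}.
  The only value from 1–9 not eliminated is 4, so R2C9 = 4.
For R3C4:
  Row 3 already contains {1, 2, 3, 5, 7, 8, 9}.
  Column 4 already contains {1, 2, 3, 5, 6, 7, 8}.
  Its 3×3 block (box 2) already contains {1, 2, 3, 5, 6, 7, 8}.
  The only value from 1–9 not eliminated is 4, so R3C4 = 4.

3,4,4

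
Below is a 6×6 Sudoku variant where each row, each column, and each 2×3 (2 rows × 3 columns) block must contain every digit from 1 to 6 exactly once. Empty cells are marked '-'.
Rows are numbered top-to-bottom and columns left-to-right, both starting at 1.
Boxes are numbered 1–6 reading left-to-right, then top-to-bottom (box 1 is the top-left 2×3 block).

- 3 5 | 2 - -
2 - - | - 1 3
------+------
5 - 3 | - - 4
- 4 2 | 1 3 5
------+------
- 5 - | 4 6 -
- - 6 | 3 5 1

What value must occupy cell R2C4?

5

Cell R2C4 itself could take any of {5, 6} by direct elimination.
Consider where 5 can go in row 2.
R2C2 is out (column 2 already has a 5).
R2C3 is out (column 3 already has a 5).
So the only cell in row 2 that can hold 5 is R2C4.
Therefore R2C4 = 5.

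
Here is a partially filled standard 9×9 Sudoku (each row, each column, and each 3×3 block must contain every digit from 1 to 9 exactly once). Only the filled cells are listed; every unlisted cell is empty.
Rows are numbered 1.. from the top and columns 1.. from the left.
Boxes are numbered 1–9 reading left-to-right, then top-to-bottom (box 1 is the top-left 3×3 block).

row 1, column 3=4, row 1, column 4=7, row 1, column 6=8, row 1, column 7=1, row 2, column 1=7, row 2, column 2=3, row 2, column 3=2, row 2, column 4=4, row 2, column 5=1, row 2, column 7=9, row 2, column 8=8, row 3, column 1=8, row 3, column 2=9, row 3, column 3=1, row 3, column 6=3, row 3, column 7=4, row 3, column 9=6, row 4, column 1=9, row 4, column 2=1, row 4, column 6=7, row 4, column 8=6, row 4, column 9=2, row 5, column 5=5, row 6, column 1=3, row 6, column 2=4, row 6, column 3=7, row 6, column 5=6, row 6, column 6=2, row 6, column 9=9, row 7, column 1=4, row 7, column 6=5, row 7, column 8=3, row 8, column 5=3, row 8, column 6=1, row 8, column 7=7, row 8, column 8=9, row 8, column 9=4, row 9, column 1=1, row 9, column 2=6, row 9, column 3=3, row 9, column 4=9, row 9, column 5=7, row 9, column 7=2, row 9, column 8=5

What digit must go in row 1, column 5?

9

Cell row 1, column 5 itself could take any of {2, 9} by direct elimination.
Consider where 9 can go in row 1.
row 1, column 1 is out (column 1 already has a 9).
row 1, column 2 is out (column 2 already has a 9).
row 1, column 8 is out (column 8 already has a 9).
row 1, column 9 is out (column 9 already has a 9).
So the only cell in row 1 that can hold 9 is row 1, column 5.
Therefore row 1, column 5 = 9.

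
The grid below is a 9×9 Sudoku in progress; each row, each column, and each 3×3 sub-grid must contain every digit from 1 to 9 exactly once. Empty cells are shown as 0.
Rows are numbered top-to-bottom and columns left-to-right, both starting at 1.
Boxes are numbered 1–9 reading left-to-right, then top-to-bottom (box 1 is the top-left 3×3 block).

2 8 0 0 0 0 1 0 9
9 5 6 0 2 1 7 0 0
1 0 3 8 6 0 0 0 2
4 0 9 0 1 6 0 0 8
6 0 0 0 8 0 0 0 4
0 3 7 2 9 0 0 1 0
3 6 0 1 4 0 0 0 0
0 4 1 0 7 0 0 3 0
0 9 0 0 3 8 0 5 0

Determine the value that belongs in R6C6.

Cell R6C6 itself could take any of {4, 5} by direct elimination.
Consider where 4 can go in box 5.
R4C4 is out (row 4 already has a 4).
R5C4 is out (row 5 already has a 4).
R5C6 is out (row 5 already has a 4).
So the only cell in box 5 that can hold 4 is R6C6.
Therefore R6C6 = 4.

4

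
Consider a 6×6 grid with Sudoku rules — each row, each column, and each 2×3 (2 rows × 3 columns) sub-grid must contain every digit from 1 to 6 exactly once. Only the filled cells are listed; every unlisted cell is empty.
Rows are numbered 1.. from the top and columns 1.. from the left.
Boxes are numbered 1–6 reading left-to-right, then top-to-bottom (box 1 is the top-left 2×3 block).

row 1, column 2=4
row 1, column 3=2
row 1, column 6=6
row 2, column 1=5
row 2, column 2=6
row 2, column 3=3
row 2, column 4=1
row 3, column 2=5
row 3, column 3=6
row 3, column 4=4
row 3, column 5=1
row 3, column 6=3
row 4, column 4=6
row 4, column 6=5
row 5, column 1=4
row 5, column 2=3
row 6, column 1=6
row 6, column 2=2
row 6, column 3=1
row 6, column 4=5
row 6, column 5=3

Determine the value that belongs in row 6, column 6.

4

Row 6 already contains {1, 2, 3, 5, 6}.
Column 6 already contains {3, 5, 6}.
Its 2×3 block (box 6) already contains {3, 5}.
The only value from 1–6 not eliminated is 4, so row 6, column 6 = 4.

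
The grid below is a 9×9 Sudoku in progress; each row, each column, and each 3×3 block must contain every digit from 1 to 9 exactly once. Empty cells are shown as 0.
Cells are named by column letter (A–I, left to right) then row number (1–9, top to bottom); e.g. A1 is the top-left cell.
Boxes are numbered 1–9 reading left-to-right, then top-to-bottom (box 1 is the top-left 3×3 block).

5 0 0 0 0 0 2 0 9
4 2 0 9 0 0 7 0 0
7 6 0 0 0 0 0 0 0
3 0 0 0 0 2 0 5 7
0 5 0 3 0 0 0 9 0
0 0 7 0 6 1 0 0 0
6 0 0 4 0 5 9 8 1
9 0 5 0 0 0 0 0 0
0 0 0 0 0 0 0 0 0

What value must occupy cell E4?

9

Cell E4 itself could take any of {4, 8, 9} by direct elimination.
Consider where 9 can go in box 5.
D4 is out (column D already has a 9).
E5 is out (row 5 already has a 9).
F5 is out (row 5 already has a 9).
D6 is out (column D already has a 9).
So the only cell in box 5 that can hold 9 is E4.
Therefore E4 = 9.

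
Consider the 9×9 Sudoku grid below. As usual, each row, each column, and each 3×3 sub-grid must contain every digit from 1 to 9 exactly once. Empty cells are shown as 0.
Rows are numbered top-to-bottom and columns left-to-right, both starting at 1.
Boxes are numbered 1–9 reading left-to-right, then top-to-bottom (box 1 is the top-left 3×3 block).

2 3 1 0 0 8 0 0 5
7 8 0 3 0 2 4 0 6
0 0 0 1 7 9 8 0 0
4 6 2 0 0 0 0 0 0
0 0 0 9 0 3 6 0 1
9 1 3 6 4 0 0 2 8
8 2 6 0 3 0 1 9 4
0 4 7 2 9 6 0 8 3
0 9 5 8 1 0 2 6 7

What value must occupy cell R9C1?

3

Row 9 already contains {1, 2, 5, 6, 7, 8, 9}.
Column 1 already contains {2, 4, 7, 8, 9}.
Its 3×3 block (box 7) already contains {2, 4, 5, 6, 7, 8, 9}.
The only value from 1–9 not eliminated is 3, so R9C1 = 3.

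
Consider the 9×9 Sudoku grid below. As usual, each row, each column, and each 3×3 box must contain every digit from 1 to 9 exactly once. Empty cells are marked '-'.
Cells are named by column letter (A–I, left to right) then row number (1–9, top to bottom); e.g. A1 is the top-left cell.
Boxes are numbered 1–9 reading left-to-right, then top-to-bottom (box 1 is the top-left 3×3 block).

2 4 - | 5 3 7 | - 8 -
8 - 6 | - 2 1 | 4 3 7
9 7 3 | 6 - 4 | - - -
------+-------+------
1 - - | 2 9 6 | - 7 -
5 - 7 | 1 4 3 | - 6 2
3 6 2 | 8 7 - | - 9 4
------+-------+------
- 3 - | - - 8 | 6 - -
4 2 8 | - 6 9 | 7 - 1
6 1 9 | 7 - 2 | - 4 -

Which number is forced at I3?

Row 3 already contains {3, 4, 6, 7, 9}.
Column I already contains {1, 2, 4, 7}.
Its 3×3 block (box 3) already contains {3, 4, 7, 8}.
The only value from 1–9 not eliminated is 5, so I3 = 5.

5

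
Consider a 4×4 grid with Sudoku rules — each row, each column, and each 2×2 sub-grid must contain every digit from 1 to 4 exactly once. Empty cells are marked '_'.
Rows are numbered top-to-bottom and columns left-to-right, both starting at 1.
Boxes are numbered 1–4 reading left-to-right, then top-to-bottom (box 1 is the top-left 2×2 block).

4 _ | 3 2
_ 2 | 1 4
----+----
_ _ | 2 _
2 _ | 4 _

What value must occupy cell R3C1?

Cell R3C1 itself could take any of {1, 3} by direct elimination.
Consider where 1 can go in column 1.
R2C1 is out (row 2 already has a 1).
So the only cell in column 1 that can hold 1 is R3C1.
Therefore R3C1 = 1.

1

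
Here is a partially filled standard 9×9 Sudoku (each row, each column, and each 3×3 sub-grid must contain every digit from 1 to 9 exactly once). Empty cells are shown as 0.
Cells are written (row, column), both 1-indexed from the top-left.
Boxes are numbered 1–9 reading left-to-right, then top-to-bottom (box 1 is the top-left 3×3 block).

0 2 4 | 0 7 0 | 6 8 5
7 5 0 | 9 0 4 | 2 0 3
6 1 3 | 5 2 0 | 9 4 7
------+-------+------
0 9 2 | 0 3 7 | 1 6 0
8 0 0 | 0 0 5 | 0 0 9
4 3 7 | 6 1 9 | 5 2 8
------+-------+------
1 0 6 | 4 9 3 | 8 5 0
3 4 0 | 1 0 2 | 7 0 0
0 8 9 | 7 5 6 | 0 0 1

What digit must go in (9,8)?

Row 9 already contains {1, 5, 6, 7, 8, 9}.
Column 8 already contains {2, 4, 5, 6, 8}.
Its 3×3 block (box 9) already contains {1, 5, 7, 8}.
The only value from 1–9 not eliminated is 3, so (9,8) = 3.

3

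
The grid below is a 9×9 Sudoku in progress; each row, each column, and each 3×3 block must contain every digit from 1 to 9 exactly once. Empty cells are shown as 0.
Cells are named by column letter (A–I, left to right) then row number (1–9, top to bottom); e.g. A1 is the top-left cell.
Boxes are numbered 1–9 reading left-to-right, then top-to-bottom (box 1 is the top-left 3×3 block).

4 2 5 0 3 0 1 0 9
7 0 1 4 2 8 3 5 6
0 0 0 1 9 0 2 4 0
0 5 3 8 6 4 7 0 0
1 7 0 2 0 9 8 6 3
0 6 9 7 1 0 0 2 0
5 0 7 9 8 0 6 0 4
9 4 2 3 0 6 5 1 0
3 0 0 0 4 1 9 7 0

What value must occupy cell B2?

9

Row 2 already contains {1, 2, 3, 4, 5, 6, 7, 8}.
Column B already contains {2, 4, 5, 6, 7}.
Its 3×3 block (box 1) already contains {1, 2, 4, 5, 7}.
The only value from 1–9 not eliminated is 9, so B2 = 9.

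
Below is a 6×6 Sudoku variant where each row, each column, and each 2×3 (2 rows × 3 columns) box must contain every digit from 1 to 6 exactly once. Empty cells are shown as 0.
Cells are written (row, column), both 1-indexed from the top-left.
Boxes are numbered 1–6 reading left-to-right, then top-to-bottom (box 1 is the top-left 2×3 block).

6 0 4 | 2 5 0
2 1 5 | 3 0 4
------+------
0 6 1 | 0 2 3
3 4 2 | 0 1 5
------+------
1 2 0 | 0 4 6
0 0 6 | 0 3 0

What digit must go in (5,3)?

Row 5 already contains {1, 2, 4, 6}.
Column 3 already contains {1, 2, 4, 5, 6}.
Its 2×3 block (box 5) already contains {1, 2, 6}.
The only value from 1–6 not eliminated is 3, so (5,3) = 3.

3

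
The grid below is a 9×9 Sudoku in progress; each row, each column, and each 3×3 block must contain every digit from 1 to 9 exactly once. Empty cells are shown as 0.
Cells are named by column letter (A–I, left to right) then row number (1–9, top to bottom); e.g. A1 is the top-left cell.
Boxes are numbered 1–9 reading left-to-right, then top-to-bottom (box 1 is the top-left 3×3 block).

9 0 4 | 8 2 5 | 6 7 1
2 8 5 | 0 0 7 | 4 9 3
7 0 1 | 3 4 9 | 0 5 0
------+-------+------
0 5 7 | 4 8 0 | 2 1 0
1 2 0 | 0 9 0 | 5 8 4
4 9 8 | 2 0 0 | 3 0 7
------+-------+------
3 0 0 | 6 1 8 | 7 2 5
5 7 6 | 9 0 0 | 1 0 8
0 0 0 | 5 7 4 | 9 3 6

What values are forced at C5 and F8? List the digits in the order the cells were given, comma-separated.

3,2

For C5:
  Row 5 already contains {1, 2, 4, 5, 8, 9}.
  Column C already contains {1, 4, 5, 6, 7, 8}.
  Its 3×3 block (box 4) already contains {1, 2, 4, 5, 7, 8, 9}.
  The only value from 1–9 not eliminated is 3, so C5 = 3.
For F8:
  Consider where 2 can go in box 8.
  E8 is out (column E already has a 2).
  So the only cell in box 8 that can hold 2 is F8.
  So F8 = 2.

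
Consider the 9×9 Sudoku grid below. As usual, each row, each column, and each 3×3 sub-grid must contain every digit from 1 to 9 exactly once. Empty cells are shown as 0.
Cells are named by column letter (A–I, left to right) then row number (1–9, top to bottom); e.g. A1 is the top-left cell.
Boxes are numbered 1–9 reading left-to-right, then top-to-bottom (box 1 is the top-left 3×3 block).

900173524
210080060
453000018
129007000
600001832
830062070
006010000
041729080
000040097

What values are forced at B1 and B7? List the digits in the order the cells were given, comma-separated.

For B1:
  Consider where 6 can go in row 1.
  C1 is out (column C already has a 6).
  So the only cell in row 1 that can hold 6 is B1.
  So B1 = 6.
For B7:
  Consider where 9 can go in column B.
  B1 is out (row 1 already has a 9).
  B5 is out (box 4 already has a 9).
  B9 is out (row 9 already has a 9).
  So the only cell in column B that can hold 9 is B7.
  So B7 = 9.

6,9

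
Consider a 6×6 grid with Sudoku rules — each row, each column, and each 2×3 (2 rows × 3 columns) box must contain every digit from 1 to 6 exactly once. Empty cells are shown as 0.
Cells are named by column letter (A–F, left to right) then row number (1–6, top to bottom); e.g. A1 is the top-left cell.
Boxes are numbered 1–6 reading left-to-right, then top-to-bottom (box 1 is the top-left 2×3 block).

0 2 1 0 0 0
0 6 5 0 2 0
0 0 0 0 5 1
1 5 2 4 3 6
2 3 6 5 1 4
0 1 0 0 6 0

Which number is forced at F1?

5

Cell F1 itself could take any of {3, 5} by direct elimination.
Consider where 5 can go in column F.
F2 is out (row 2 already has a 5).
F6 is out (box 6 already has a 5).
So the only cell in column F that can hold 5 is F1.
Therefore F1 = 5.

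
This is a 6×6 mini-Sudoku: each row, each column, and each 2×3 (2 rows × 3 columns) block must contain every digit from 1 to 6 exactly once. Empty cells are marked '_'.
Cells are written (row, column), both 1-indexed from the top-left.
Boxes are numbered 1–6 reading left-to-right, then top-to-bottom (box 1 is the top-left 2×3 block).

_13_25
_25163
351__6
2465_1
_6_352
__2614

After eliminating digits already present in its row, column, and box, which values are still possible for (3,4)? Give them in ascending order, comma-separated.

2,4

Row 3 already contains {1, 3, 5, 6}.
Column 4 already contains {1, 3, 5, 6}.
Its 2×3 block (box 4) already contains {1, 5, 6}.
Removing those from 1–6 leaves {2, 4} as the candidates for (3,4).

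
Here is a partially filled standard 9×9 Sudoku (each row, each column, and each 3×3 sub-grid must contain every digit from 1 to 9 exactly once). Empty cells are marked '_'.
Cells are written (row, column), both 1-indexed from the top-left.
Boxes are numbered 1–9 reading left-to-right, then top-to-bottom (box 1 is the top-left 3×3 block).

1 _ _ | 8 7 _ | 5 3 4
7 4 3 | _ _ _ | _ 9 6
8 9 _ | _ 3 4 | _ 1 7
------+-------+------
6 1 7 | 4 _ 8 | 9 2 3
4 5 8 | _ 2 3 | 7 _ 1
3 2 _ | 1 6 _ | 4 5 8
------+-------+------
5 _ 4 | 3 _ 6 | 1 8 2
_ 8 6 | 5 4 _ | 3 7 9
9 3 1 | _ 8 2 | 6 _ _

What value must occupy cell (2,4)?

2

Row 2 already contains {3, 4, 6, 7, 9}.
Column 4 already contains {1, 3, 4, 5, 8}.
Its 3×3 block (box 2) already contains {3, 4, 7, 8}.
The only value from 1–9 not eliminated is 2, so (2,4) = 2.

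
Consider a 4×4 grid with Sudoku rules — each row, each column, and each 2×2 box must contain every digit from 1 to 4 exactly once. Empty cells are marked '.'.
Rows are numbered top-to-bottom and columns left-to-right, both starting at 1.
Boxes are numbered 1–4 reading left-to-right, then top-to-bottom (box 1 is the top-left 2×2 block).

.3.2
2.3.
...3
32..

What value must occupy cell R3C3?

Cell R3C3 itself could take any of {1, 2, 4} by direct elimination.
Consider where 2 can go in column 3.
R1C3 is out (row 1 already has a 2).
R4C3 is out (row 4 already has a 2).
So the only cell in column 3 that can hold 2 is R3C3.
Therefore R3C3 = 2.

2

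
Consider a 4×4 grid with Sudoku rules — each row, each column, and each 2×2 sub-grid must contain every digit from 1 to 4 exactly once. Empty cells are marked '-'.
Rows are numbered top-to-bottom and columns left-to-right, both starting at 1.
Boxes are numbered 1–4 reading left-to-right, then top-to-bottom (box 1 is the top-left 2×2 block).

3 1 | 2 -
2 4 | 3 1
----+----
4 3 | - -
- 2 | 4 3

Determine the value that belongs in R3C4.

2

Row 3 already contains {3, 4}.
Column 4 already contains {1, 3}.
Its 2×2 block (box 4) already contains {3, 4}.
The only value from 1–4 not eliminated is 2, so R3C4 = 2.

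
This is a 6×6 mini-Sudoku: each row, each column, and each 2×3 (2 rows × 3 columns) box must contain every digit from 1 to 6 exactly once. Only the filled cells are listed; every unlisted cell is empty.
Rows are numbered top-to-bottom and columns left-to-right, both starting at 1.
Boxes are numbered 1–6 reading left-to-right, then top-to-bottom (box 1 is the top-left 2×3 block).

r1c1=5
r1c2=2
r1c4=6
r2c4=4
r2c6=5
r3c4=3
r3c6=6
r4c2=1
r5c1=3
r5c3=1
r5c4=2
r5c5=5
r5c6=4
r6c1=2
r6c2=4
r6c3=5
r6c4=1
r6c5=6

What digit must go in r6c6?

Row 6 already contains {1, 2, 4, 5, 6}.
Column 6 already contains {4, 5, 6}.
Its 2×3 block (box 6) already contains {1, 2, 4, 5, 6}.
The only value from 1–6 not eliminated is 3, so r6c6 = 3.

3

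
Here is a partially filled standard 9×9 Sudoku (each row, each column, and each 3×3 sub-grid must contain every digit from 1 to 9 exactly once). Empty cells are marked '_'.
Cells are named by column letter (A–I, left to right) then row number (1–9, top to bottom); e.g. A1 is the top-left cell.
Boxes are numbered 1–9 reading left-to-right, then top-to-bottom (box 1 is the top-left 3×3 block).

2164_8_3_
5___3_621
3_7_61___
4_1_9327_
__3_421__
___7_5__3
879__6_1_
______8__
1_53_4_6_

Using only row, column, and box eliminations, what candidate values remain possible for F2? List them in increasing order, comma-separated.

Row 2 already contains {1, 2, 3, 5, 6}.
Column F already contains {1, 2, 3, 4, 5, 6, 8}.
Its 3×3 block (box 2) already contains {1, 3, 4, 6, 8}.
Removing those from 1–9 leaves {7, 9} as the candidates for F2.

7,9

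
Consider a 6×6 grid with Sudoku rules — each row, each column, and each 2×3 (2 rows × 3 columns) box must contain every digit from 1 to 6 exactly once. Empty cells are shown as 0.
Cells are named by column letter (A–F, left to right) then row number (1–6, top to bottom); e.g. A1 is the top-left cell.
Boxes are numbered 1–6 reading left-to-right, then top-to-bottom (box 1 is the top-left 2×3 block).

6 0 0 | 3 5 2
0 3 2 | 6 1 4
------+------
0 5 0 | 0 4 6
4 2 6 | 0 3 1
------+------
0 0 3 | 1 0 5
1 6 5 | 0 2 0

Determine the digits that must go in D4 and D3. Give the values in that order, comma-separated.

For D4:
  Row 4 already contains {1, 2, 3, 4, 6}.
  Column D already contains {1, 3, 6}.
  Its 2×3 block (box 4) already contains {1, 3, 4, 6}.
  The only value from 1–6 not eliminated is 5, so D4 = 5.
For D3:
  Row 3 already contains {4, 5, 6}.
  Column D already contains {1, 3, 6}.
  Its 2×3 block (box 4) already contains {1, 3, 4, 6}.
  The only value from 1–6 not eliminated is 2, so D3 = 2.

5,2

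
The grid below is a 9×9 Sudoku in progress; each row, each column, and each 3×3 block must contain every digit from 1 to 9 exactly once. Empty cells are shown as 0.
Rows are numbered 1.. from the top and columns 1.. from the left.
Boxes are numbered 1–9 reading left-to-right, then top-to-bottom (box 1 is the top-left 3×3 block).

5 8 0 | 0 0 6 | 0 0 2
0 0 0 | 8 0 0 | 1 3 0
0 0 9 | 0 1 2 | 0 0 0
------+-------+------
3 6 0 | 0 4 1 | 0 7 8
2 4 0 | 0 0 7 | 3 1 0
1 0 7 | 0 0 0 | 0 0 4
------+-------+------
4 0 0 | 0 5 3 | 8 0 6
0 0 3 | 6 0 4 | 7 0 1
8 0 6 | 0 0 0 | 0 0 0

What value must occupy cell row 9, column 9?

3

Cell row 9, column 9 itself could take any of {3, 5, 9} by direct elimination.
Consider where 3 can go in box 9.
row 7, column 8 is out (row 7 already has a 3).
row 8, column 8 is out (row 8 already has a 3).
row 9, column 7 is out (column 7 already has a 3).
row 9, column 8 is out (column 8 already has a 3).
So the only cell in box 9 that can hold 3 is row 9, column 9.
Therefore row 9, column 9 = 3.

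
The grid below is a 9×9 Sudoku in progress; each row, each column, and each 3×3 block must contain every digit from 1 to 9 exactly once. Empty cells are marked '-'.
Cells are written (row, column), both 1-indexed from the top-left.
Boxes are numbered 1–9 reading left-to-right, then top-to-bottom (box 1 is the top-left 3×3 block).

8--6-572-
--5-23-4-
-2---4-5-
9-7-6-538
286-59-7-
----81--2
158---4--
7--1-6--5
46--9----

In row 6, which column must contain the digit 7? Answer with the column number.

4

Consider where 7 can go in row 6.
(6,1) is out (column 1 already has a 7).
(6,2) is out (box 4 already has a 7).
(6,3) is out (column 3 already has a 7).
(6,7) is out (column 7 already has a 7).
(6,8) is out (column 8 already has a 7).
So the only cell in row 6 that can hold 7 is (6,4).
That is column 4.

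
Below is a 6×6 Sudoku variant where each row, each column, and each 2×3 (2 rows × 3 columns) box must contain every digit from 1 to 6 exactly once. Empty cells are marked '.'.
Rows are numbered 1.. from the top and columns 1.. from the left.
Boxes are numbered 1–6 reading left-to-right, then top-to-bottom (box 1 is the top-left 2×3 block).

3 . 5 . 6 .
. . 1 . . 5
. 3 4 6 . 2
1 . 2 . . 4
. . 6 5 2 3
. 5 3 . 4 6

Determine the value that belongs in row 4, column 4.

3

Row 4 already contains {1, 2, 4}.
Column 4 already contains {5, 6}.
Its 2×3 block (box 4) already contains {2, 4, 6}.
The only value from 1–6 not eliminated is 3, so row 4, column 4 = 3.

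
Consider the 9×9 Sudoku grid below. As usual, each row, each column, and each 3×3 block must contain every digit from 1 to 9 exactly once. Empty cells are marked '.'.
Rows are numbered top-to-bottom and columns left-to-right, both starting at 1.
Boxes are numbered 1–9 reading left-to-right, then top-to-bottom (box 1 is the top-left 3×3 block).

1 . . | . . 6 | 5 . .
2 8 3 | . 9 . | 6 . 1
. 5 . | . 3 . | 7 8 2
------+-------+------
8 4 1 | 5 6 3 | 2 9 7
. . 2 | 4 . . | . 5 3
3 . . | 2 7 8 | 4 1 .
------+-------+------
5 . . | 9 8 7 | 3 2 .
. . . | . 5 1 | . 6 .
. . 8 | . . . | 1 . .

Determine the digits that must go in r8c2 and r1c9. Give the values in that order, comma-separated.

For r8c2:
  Consider where 2 can go in row 8.
  r8c1 is out (column 1 already has a 2).
  r8c3 is out (column 3 already has a 2).
  r8c4 is out (column 4 already has a 2).
  r8c7 is out (column 7 already has a 2).
  r8c9 is out (column 9 already has a 2).
  So the only cell in row 8 that can hold 2 is r8c2.
  So r8c2 = 2.
For r1c9:
  Consider where 9 can go in box 3.
  r1c8 is out (column 8 already has a 9).
  r2c8 is out (row 2 already has a 9).
  So the only cell in box 3 that can hold 9 is r1c9.
  So r1c9 = 9.

2,9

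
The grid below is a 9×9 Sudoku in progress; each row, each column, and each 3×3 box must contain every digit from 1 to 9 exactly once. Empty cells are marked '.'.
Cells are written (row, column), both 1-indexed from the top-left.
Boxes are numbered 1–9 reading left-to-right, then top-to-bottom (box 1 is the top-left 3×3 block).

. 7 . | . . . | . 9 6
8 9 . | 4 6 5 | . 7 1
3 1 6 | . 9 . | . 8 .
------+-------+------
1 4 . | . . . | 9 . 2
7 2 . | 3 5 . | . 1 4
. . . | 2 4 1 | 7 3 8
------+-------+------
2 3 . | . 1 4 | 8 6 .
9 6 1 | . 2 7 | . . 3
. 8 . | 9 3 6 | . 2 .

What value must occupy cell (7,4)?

Row 7 already contains {1, 2, 3, 4, 6, 8}.
Column 4 already contains {2, 3, 4, 9}.
Its 3×3 block (box 8) already contains {1, 2, 3, 4, 6, 7, 9}.
The only value from 1–9 not eliminated is 5, so (7,4) = 5.

5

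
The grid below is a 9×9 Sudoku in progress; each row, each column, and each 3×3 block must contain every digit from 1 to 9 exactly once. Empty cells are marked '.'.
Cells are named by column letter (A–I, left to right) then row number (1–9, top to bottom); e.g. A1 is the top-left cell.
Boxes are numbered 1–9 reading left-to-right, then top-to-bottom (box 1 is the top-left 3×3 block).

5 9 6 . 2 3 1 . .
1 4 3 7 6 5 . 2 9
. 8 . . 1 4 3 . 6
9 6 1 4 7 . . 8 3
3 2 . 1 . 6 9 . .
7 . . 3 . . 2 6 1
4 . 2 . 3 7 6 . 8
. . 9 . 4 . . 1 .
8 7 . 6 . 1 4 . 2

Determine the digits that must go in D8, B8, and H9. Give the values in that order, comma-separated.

For D8:
  Consider where 2 can go in column D.
  D1 is out (row 1 already has a 2).
  D3 is out (box 2 already has a 2).
  D7 is out (row 7 already has a 2).
  So the only cell in column D that can hold 2 is D8.
  So D8 = 2.
For B8:
  Consider where 3 can go in row 8.
  A8 is out (column A already has a 3).
  D8 is out (column D already has a 3).
  F8 is out (column F already has a 3).
  G8 is out (column G already has a 3).
  I8 is out (column I already has a 3).
  So the only cell in row 8 that can hold 3 is B8.
  So B8 = 3.
For H9:
  Consider where 3 can go in column H.
  H1 is out (row 1 already has a 3).
  H3 is out (row 3 already has a 3).
  H5 is out (row 5 already has a 3).
  H7 is out (row 7 already has a 3).
  So the only cell in column H that can hold 3 is H9.
  So H9 = 3.

2,3,3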